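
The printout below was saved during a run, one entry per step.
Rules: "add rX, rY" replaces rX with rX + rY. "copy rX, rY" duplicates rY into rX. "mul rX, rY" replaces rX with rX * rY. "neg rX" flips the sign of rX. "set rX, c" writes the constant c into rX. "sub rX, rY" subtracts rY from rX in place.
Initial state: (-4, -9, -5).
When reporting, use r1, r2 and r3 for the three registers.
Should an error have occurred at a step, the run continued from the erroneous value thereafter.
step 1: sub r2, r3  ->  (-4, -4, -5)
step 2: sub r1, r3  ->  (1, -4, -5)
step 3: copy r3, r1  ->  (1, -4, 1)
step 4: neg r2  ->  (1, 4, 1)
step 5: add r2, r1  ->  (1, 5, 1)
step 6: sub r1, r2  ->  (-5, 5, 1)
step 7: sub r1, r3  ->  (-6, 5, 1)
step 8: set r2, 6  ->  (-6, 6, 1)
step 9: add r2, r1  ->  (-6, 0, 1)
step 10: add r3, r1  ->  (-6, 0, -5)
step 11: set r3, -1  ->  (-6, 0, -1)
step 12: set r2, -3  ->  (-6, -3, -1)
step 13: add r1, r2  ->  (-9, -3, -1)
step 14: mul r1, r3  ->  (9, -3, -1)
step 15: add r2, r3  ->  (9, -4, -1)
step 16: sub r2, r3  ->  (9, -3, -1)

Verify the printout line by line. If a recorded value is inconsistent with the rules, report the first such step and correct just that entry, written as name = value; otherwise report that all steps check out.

step 6, r1 = -4

1. r2 = -9 - -5 = -4 (agrees with the printout)
2. r1 = -4 - -5 = 1 (exactly as logged)
3. r3 = 1 (no discrepancy)
4. r2 = -(-4) = 4 (matches)
5. r2 = 4 + 1 = 5 (verified)
6. r1 = 1 - 5 = -4 (the recorded entry deviates here)
Conclusion: step 6 carries the first error; the entry should be r1 = -4.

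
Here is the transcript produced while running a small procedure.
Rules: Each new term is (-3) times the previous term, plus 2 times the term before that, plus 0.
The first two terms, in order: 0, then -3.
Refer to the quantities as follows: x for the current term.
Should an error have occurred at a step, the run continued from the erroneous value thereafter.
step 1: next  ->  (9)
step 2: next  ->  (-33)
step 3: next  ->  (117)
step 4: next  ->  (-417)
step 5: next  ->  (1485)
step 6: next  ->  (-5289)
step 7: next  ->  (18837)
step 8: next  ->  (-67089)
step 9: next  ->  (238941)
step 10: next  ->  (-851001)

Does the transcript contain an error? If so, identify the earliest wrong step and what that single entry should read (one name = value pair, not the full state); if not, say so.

Recomputing the run from the initial state:
step 1: x = 9
step 2: x = -33
step 3: x = 117
step 4: x = -417
step 5: x = 1485
step 6: x = -5289
step 7: x = 18837
step 8: x = -67089
step 9: x = 238941
step 10: x = -851001
This matches the transcript at every step.

no error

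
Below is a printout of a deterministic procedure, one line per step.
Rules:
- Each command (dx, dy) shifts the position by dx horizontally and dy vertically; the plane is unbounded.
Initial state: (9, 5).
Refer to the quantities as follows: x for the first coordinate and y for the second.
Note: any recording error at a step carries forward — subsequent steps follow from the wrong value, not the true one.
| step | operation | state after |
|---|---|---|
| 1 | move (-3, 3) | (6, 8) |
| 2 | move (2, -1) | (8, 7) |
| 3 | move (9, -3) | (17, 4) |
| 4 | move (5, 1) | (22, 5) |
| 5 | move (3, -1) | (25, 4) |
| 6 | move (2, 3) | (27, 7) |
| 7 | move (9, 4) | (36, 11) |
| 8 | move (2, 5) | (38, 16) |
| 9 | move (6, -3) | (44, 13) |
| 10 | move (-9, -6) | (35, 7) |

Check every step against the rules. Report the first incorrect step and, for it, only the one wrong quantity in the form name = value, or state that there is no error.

step 1: x = 9 + (-3) = 6, y = 5 + (3) = 8 -> matches
step 2: x = 6 + (2) = 8, y = 8 + (-1) = 7 -> verified
step 3: x = 8 + (9) = 17, y = 7 + (-3) = 4 -> agrees with the printout
step 4: x = 17 + (5) = 22, y = 4 + (1) = 5 -> in agreement
step 5: x = 22 + (3) = 25, y = 5 + (-1) = 4 -> in agreement
step 6: x = 25 + (2) = 27, y = 4 + (3) = 7 -> exactly as logged
step 7: x = 27 + (9) = 36, y = 7 + (4) = 11 -> verified
step 8: x = 36 + (2) = 38, y = 11 + (5) = 16 -> exactly as logged
step 9: x = 38 + (6) = 44, y = 16 + (-3) = 13 -> checks out
step 10: x = 44 + (-9) = 35, y = 13 + (-6) = 7 -> consistent with the printout
Each recorded entry agrees with the recomputation.

no error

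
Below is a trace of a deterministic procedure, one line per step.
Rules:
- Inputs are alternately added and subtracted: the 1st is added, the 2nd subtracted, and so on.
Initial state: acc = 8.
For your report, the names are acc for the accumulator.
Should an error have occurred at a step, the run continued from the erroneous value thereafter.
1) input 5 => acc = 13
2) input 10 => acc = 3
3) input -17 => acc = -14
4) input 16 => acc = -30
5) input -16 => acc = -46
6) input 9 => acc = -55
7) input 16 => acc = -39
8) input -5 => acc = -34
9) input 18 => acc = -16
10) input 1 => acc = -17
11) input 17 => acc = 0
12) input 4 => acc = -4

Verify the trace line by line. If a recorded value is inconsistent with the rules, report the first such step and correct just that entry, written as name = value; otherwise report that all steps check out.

no error

Recomputing the run from the initial state:
step 1: acc = 13
step 2: acc = 3
step 3: acc = -14
step 4: acc = -30
step 5: acc = -46
step 6: acc = -55
step 7: acc = -39
step 8: acc = -34
step 9: acc = -16
step 10: acc = -17
step 11: acc = 0
step 12: acc = -4
This matches the trace at every step.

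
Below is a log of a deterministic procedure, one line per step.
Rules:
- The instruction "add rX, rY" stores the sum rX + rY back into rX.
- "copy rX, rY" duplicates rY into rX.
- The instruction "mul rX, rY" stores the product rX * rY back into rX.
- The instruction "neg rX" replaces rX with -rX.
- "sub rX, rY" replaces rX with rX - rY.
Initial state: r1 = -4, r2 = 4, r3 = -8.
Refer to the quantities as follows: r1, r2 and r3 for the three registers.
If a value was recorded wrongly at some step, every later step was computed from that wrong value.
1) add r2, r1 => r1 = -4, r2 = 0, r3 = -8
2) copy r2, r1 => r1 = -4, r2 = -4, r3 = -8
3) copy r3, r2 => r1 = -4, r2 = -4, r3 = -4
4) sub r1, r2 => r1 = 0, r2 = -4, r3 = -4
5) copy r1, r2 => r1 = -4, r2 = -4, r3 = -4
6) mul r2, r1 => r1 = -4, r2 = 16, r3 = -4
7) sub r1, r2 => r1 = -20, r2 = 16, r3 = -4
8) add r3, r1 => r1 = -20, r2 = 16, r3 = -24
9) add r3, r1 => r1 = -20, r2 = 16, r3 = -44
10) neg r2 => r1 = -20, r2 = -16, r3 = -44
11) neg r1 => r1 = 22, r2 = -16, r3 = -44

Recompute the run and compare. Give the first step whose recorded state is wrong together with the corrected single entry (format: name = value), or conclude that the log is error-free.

Recomputing the run from the initial state:
step 1: r1 = -4, r2 = 0, r3 = -8
step 2: r1 = -4, r2 = -4, r3 = -8
step 3: r1 = -4, r2 = -4, r3 = -4
step 4: r1 = 0, r2 = -4, r3 = -4
step 5: r1 = -4, r2 = -4, r3 = -4
step 6: r1 = -4, r2 = 16, r3 = -4
step 7: r1 = -20, r2 = 16, r3 = -4
step 8: r1 = -20, r2 = 16, r3 = -24
step 9: r1 = -20, r2 = 16, r3 = -44
step 10: r1 = -20, r2 = -16, r3 = -44
step 11: r1 = 20, r2 = -16, r3 = -44
The first disagreement with the log is at step 11, where the value should be r1 = 20.

step 11, r1 = 20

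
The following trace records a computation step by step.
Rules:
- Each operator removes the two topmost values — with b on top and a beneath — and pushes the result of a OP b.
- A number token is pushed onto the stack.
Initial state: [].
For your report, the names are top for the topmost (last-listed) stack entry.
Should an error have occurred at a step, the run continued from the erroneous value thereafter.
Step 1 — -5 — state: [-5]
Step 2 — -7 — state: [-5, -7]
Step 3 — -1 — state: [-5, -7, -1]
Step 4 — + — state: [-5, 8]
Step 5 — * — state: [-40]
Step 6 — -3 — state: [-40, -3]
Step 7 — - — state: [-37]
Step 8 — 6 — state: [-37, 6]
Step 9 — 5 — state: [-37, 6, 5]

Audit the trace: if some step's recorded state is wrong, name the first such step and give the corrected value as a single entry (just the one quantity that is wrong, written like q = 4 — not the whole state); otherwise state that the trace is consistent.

Step 1: push -5: top = -5 — consistent with the trace.
Step 2: push -7: top = -7 — in agreement.
Step 3: push -1: top = -1 — consistent with the trace.
Step 4: -7 + -1 = -8 — the entry is off here.
The audit stops at step 4: the recorded entry is wrong and should be top = -8.

step 4, top = -8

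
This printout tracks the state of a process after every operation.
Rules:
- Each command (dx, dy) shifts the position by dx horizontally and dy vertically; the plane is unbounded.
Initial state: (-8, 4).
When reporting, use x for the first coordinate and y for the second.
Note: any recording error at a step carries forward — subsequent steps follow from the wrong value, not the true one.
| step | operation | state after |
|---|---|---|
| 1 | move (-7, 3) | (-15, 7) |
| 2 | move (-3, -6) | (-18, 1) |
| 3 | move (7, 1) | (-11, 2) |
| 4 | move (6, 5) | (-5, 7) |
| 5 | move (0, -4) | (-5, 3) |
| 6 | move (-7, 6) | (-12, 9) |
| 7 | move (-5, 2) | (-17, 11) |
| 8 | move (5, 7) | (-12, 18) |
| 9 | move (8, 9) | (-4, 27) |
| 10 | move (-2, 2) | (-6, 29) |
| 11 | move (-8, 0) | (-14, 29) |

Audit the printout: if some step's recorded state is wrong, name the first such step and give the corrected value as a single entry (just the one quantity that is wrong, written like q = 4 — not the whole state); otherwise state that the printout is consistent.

no error

step 1: x = -8 + (-7) = -15, y = 4 + (3) = 7 -> verified
step 2: x = -15 + (-3) = -18, y = 7 + (-6) = 1 -> verified
step 3: x = -18 + (7) = -11, y = 1 + (1) = 2 -> agrees with the printout
step 4: x = -11 + (6) = -5, y = 2 + (5) = 7 -> no discrepancy
step 5: x = -5 + (0) = -5, y = 7 + (-4) = 3 -> checks out
step 6: x = -5 + (-7) = -12, y = 3 + (6) = 9 -> exactly as logged
step 7: x = -12 + (-5) = -17, y = 9 + (2) = 11 -> confirmed correct
step 8: x = -17 + (5) = -12, y = 11 + (7) = 18 -> agrees with the printout
step 9: x = -12 + (8) = -4, y = 18 + (9) = 27 -> confirmed correct
step 10: x = -4 + (-2) = -6, y = 27 + (2) = 29 -> in agreement
step 11: x = -6 + (-8) = -14, y = 29 + (0) = 29 -> matches
No step deviates from the rules.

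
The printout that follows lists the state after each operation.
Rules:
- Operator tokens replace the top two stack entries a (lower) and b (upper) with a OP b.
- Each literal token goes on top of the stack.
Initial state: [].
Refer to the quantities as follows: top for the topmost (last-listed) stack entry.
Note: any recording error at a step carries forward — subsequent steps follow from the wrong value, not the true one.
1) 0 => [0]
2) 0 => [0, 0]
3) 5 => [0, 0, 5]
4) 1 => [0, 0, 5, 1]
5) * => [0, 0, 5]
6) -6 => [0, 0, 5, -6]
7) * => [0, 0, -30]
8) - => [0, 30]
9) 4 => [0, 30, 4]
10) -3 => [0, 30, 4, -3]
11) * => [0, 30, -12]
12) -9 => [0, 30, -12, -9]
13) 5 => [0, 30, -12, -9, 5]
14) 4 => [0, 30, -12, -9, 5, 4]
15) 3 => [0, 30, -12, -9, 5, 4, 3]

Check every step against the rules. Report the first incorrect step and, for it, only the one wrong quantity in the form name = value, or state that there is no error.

no error

step 1: push 0: top = 0 -> same as recorded
step 2: push 0: top = 0 -> agrees with the printout
step 3: push 5: top = 5 -> no discrepancy
step 4: push 1: top = 1 -> same as recorded
step 5: 5 * 1 = 5 -> confirmed correct
step 6: push -6: top = -6 -> checks out
step 7: 5 * -6 = -30 -> same as recorded
step 8: 0 - -30 = 30 -> checks out
step 9: push 4: top = 4 -> in agreement
step 10: push -3: top = -3 -> in agreement
step 11: 4 * -3 = -12 -> same as recorded
step 12: push -9: top = -9 -> confirmed correct
step 13: push 5: top = 5 -> no discrepancy
step 14: push 4: top = 4 -> no discrepancy
step 15: push 3: top = 3 -> exactly as logged
No step deviates from the rules.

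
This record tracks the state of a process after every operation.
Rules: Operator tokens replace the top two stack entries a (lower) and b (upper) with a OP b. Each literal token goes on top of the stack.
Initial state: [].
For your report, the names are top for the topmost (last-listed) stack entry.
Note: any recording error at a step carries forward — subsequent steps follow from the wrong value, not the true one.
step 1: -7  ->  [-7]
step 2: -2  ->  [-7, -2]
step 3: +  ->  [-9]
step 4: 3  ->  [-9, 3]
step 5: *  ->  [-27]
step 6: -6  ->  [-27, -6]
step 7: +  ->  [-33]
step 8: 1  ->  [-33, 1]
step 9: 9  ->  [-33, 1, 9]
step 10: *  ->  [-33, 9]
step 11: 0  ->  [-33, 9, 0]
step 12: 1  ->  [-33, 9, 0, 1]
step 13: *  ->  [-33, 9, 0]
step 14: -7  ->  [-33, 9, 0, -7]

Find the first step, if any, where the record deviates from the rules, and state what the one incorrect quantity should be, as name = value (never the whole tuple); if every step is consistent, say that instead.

no error

Step 1: push -7: top = -7 — in agreement.
Step 2: push -2: top = -2 — in agreement.
Step 3: -7 + -2 = -9 — same as recorded.
Step 4: push 3: top = 3 — same as recorded.
Step 5: -9 * 3 = -27 — checks out.
Step 6: push -6: top = -6 — same as recorded.
Step 7: -27 + -6 = -33 — exactly as logged.
Step 8: push 1: top = 1 — confirmed correct.
Step 9: push 9: top = 9 — same as recorded.
Step 10: 1 * 9 = 9 — no discrepancy.
Step 11: push 0: top = 0 — no discrepancy.
Step 12: push 1: top = 1 — checks out.
Step 13: 0 * 1 = 0 — matches.
Step 14: push -7: top = -7 — checks out.
Every step is consistent.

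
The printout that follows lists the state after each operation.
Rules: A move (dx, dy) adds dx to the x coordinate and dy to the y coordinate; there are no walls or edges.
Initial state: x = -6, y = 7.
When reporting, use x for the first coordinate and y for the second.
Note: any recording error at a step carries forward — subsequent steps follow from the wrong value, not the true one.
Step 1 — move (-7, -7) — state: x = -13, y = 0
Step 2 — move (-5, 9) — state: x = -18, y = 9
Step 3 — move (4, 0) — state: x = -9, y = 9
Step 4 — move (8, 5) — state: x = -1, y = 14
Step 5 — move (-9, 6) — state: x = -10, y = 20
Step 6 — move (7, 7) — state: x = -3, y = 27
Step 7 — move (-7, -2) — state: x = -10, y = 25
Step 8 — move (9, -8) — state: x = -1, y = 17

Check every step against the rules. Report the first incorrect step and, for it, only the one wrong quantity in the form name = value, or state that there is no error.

step 3, x = -14

1. x = -6 + (-7) = -13, y = 7 + (-7) = 0 (consistent with the printout)
2. x = -13 + (-5) = -18, y = 0 + (9) = 9 (in agreement)
3. x = -18 + (4) = -14, y = 9 + (0) = 9 (the printout disagrees here)
The audit stops at step 3: the recorded entry is wrong and should be x = -14.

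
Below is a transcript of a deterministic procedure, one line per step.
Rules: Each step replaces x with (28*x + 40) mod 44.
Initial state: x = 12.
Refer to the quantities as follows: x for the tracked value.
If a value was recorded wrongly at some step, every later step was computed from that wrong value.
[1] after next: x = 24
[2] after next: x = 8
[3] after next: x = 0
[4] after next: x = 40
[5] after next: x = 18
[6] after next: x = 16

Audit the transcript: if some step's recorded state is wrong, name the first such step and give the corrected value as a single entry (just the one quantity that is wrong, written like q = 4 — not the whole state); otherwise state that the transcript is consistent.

step 5, x = 16

Recomputing the run from the initial state:
step 1: x = 24
step 2: x = 8
step 3: x = 0
step 4: x = 40
step 5: x = 16
step 6: x = 4
The first disagreement with the transcript is at step 5, where the value should be x = 16.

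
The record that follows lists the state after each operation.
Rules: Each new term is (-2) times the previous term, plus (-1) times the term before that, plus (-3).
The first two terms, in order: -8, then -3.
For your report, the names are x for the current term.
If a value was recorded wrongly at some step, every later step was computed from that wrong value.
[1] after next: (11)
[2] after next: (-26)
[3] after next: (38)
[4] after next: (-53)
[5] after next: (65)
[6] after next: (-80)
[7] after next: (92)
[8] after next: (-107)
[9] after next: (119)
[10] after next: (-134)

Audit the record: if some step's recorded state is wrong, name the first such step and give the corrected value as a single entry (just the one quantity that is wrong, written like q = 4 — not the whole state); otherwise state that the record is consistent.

step 2, x = -22

Recomputing the run from the initial state:
step 1: x = 11
step 2: x = -22
step 3: x = 30
step 4: x = -41
step 5: x = 49
step 6: x = -60
step 7: x = 68
step 8: x = -79
step 9: x = 87
step 10: x = -98
The first disagreement with the record is at step 2, where the value should be x = -22.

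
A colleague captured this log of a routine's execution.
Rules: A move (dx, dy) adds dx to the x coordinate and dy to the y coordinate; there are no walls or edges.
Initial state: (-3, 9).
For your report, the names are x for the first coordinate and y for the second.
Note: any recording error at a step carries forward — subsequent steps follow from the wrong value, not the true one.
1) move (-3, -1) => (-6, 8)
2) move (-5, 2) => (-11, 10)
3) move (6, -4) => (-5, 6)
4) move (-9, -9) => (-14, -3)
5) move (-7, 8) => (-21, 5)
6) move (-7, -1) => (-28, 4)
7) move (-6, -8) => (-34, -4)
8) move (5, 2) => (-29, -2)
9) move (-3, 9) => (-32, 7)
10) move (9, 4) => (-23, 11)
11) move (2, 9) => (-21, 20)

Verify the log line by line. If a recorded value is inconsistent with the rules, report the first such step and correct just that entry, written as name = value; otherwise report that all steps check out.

no error

1. x = -3 + (-3) = -6, y = 9 + (-1) = 8 (agrees with the log)
2. x = -6 + (-5) = -11, y = 8 + (2) = 10 (checks out)
3. x = -11 + (6) = -5, y = 10 + (-4) = 6 (same as recorded)
4. x = -5 + (-9) = -14, y = 6 + (-9) = -3 (confirmed correct)
5. x = -14 + (-7) = -21, y = -3 + (8) = 5 (verified)
6. x = -21 + (-7) = -28, y = 5 + (-1) = 4 (same as recorded)
7. x = -28 + (-6) = -34, y = 4 + (-8) = -4 (in agreement)
8. x = -34 + (5) = -29, y = -4 + (2) = -2 (confirmed correct)
9. x = -29 + (-3) = -32, y = -2 + (9) = 7 (checks out)
10. x = -32 + (9) = -23, y = 7 + (4) = 11 (in agreement)
11. x = -23 + (2) = -21, y = 11 + (9) = 20 (checks out)
Nothing is out of place; the run is error-free.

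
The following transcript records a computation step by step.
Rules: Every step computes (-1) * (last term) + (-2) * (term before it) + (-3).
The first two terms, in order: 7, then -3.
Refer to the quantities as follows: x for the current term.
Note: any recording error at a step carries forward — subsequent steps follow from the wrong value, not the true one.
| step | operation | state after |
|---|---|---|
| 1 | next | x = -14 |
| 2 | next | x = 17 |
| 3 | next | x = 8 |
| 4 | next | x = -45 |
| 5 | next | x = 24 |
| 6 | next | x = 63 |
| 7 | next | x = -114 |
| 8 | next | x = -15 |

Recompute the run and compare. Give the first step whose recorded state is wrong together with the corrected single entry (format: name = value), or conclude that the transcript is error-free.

Step 1: x = -1*(-3) + (-2)*(7) + (-3) = -14 — no discrepancy.
Step 2: x = -1*(-14) + (-2)*(-3) + (-3) = 17 — verified.
Step 3: x = -1*(17) + (-2)*(-14) + (-3) = 8 — same as recorded.
Step 4: x = -1*(8) + (-2)*(17) + (-3) = -45 — confirmed correct.
Step 5: x = -1*(-45) + (-2)*(8) + (-3) = 26 — first mismatch against the transcript.
So the first discrepancy is step 5, where the right value is x = 26.

step 5, x = 26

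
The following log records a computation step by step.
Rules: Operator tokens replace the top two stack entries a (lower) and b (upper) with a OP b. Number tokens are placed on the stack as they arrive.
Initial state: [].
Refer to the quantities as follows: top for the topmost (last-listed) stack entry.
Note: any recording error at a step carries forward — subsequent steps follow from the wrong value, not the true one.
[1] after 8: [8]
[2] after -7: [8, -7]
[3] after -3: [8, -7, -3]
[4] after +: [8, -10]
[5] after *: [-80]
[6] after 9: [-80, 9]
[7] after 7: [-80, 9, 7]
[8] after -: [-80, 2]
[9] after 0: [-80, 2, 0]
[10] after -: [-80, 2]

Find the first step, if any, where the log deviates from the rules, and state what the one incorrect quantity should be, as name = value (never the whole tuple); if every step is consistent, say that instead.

step 1: push 8: top = 8 -> same as recorded
step 2: push -7: top = -7 -> same as recorded
step 3: push -3: top = -3 -> confirmed correct
step 4: -7 + -3 = -10 -> no discrepancy
step 5: 8 * -10 = -80 -> no discrepancy
step 6: push 9: top = 9 -> matches
step 7: push 7: top = 7 -> agrees with the log
step 8: 9 - 7 = 2 -> same as recorded
step 9: push 0: top = 0 -> checks out
step 10: 2 - 0 = 2 -> confirmed correct
No step deviates from the rules.

no error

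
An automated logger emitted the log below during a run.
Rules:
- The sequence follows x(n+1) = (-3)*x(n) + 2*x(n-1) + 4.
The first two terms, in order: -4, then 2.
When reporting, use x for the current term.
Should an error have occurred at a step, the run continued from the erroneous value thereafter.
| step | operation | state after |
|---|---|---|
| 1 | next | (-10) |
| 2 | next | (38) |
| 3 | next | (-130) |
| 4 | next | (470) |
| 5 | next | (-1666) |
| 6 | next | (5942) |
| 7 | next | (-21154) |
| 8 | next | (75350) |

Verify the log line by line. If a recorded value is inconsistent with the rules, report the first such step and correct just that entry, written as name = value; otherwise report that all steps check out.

1. x = -3*(2) + (2)*(-4) + (4) = -10 (checks out)
2. x = -3*(-10) + (2)*(2) + (4) = 38 (exactly as logged)
3. x = -3*(38) + (2)*(-10) + (4) = -130 (same as recorded)
4. x = -3*(-130) + (2)*(38) + (4) = 470 (confirmed correct)
5. x = -3*(470) + (2)*(-130) + (4) = -1666 (verified)
6. x = -3*(-1666) + (2)*(470) + (4) = 5942 (no discrepancy)
7. x = -3*(5942) + (2)*(-1666) + (4) = -21154 (in agreement)
8. x = -3*(-21154) + (2)*(5942) + (4) = 75350 (confirmed correct)
All steps check out; nothing to correct.

no error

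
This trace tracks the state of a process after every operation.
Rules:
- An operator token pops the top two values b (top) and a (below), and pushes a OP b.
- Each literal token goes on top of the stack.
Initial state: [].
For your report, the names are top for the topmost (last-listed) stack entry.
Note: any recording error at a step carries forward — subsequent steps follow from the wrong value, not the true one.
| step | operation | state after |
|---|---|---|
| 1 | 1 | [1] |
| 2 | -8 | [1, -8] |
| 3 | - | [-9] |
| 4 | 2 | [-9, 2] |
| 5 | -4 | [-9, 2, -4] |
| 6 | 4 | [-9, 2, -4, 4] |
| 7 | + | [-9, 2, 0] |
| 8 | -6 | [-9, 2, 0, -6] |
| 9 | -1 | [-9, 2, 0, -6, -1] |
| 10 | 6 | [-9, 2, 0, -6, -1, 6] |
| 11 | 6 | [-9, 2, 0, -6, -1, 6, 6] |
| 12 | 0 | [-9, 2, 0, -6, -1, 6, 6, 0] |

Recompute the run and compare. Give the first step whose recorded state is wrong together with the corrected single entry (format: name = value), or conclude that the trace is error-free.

step 3, top = 9

Step 1: push 1: top = 1 — consistent with the trace.
Step 2: push -8: top = -8 — in agreement.
Step 3: 1 - -8 = 9 — a discrepancy with the trace.
First incorrect step: 3; the correct value is top = 9.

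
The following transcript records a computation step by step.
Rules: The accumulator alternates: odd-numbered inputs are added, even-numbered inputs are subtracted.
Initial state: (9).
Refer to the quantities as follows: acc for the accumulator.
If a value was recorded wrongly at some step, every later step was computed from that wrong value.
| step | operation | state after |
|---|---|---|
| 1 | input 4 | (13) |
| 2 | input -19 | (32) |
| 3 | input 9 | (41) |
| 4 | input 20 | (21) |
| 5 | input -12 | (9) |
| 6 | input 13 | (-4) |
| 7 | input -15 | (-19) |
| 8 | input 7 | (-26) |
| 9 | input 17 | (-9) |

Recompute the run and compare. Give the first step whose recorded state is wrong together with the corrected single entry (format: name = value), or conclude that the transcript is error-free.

Recomputing the run from the initial state:
step 1: acc = 13
step 2: acc = 32
step 3: acc = 41
step 4: acc = 21
step 5: acc = 9
step 6: acc = -4
step 7: acc = -19
step 8: acc = -26
step 9: acc = -9
This matches the transcript at every step.

no error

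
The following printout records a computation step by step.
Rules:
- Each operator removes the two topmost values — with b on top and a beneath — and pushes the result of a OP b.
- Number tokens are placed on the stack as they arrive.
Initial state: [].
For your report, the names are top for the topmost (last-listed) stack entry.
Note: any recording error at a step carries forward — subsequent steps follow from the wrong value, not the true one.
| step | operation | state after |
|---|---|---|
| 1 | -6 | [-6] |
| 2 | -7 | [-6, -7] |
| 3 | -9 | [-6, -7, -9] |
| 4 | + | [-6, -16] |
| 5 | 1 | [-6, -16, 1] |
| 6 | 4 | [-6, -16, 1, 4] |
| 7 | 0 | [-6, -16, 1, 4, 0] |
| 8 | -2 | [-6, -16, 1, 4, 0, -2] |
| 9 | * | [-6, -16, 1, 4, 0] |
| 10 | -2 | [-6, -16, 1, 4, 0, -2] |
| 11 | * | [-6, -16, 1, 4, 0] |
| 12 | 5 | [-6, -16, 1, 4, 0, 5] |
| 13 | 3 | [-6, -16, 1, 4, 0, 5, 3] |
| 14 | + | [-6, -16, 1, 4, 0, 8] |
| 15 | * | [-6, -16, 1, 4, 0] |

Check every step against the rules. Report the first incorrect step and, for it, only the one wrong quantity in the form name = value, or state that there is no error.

Step 1: push -6: top = -6 — confirmed correct.
Step 2: push -7: top = -7 — matches.
Step 3: push -9: top = -9 — checks out.
Step 4: -7 + -9 = -16 — exactly as logged.
Step 5: push 1: top = 1 — exactly as logged.
Step 6: push 4: top = 4 — confirmed correct.
Step 7: push 0: top = 0 — matches.
Step 8: push -2: top = -2 — confirmed correct.
Step 9: 0 * -2 = 0 — checks out.
Step 10: push -2: top = -2 — exactly as logged.
Step 11: 0 * -2 = 0 — same as recorded.
Step 12: push 5: top = 5 — checks out.
Step 13: push 3: top = 3 — consistent with the printout.
Step 14: 5 + 3 = 8 — exactly as logged.
Step 15: 0 * 8 = 0 — no discrepancy.
All steps check out; nothing to correct.

no error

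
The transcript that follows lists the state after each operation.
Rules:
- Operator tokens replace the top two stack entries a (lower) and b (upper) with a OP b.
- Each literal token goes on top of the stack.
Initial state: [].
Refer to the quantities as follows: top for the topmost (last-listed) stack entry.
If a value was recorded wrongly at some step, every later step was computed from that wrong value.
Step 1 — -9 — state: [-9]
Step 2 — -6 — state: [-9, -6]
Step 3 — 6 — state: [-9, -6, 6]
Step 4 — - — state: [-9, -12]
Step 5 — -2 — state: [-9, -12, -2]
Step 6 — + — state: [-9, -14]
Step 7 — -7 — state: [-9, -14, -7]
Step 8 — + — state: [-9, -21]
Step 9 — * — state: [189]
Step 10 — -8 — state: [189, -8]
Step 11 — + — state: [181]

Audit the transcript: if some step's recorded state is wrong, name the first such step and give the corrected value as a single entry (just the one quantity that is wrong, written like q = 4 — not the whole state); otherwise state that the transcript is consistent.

no error

step 1: push -9: top = -9 -> same as recorded
step 2: push -6: top = -6 -> matches
step 3: push 6: top = 6 -> same as recorded
step 4: -6 - 6 = -12 -> checks out
step 5: push -2: top = -2 -> verified
step 6: -12 + -2 = -14 -> in agreement
step 7: push -7: top = -7 -> matches
step 8: -14 + -7 = -21 -> same as recorded
step 9: -9 * -21 = 189 -> no discrepancy
step 10: push -8: top = -8 -> verified
step 11: 189 + -8 = 181 -> consistent with the transcript
The whole run recomputes cleanly — no discrepancies.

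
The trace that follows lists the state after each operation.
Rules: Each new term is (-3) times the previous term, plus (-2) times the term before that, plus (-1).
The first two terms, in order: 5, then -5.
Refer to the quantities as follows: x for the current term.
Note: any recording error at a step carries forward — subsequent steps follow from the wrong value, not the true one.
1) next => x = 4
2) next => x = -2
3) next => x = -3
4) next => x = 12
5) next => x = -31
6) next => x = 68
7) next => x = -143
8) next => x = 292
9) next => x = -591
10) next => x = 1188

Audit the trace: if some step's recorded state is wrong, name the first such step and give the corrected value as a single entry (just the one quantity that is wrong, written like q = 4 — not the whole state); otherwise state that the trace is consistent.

Step 1: x = -3*(-5) + (-2)*(5) + (-1) = 4 — same as recorded.
Step 2: x = -3*(4) + (-2)*(-5) + (-1) = -3 — a discrepancy with the trace.
First incorrect step: 2; the correct value is x = -3.

step 2, x = -3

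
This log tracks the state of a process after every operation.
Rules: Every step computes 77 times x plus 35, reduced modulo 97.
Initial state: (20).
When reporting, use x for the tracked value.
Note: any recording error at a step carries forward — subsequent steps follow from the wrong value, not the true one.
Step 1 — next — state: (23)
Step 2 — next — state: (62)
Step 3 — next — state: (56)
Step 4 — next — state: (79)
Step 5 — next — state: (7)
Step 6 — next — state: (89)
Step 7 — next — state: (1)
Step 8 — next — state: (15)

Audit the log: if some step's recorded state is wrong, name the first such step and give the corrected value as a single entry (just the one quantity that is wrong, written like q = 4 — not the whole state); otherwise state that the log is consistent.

step 2, x = 60

Step 1: x = (77*20 + 35) mod 97 = 23 — consistent with the log.
Step 2: x = (77*23 + 35) mod 97 = 60 — the log has a different value.
Step 2 is the first one off; corrected, x = 60.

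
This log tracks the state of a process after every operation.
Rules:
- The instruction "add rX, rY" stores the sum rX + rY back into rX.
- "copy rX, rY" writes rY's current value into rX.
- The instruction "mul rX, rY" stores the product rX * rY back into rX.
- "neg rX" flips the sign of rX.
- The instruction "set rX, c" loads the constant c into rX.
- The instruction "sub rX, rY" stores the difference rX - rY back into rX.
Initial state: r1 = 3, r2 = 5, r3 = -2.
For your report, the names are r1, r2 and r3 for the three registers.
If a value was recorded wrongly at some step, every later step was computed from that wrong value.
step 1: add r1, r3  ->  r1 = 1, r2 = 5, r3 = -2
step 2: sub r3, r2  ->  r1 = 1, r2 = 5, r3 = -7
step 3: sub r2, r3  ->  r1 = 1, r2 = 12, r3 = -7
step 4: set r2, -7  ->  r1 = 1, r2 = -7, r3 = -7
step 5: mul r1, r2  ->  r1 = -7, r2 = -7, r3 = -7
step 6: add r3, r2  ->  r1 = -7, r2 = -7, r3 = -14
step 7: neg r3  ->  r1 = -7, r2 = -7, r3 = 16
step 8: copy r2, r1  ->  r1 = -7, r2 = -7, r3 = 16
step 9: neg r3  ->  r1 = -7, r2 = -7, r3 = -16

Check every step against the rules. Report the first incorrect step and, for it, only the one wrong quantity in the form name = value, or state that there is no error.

step 7, r3 = 14

Step 1: r1 = 3 + -2 = 1 — in agreement.
Step 2: r3 = -2 - 5 = -7 — no discrepancy.
Step 3: r2 = 5 - -7 = 12 — in agreement.
Step 4: r2 = -7 — matches.
Step 5: r1 = 1 * -7 = -7 — same as recorded.
Step 6: r3 = -7 + -7 = -14 — agrees with the log.
Step 7: r3 = -(-14) = 14 — the entry is off here.
Conclusion: step 7 carries the first error; the entry should be r3 = 14.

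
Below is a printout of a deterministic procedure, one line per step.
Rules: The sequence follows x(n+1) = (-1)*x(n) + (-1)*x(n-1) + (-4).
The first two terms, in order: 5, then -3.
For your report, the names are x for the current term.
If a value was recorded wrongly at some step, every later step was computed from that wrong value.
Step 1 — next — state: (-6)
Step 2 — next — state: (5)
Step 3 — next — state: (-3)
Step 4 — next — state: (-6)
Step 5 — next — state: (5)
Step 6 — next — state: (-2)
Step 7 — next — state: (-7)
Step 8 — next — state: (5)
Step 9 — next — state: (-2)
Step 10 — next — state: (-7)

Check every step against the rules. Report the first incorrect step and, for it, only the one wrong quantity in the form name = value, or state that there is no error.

step 1: x = -1*(-3) + (-1)*(5) + (-4) = -6 -> consistent with the printout
step 2: x = -1*(-6) + (-1)*(-3) + (-4) = 5 -> matches
step 3: x = -1*(5) + (-1)*(-6) + (-4) = -3 -> confirmed correct
step 4: x = -1*(-3) + (-1)*(5) + (-4) = -6 -> agrees with the printout
step 5: x = -1*(-6) + (-1)*(-3) + (-4) = 5 -> consistent with the printout
step 6: x = -1*(5) + (-1)*(-6) + (-4) = -3 -> the printout has a different value
First incorrect step: 6; the correct value is x = -3.

step 6, x = -3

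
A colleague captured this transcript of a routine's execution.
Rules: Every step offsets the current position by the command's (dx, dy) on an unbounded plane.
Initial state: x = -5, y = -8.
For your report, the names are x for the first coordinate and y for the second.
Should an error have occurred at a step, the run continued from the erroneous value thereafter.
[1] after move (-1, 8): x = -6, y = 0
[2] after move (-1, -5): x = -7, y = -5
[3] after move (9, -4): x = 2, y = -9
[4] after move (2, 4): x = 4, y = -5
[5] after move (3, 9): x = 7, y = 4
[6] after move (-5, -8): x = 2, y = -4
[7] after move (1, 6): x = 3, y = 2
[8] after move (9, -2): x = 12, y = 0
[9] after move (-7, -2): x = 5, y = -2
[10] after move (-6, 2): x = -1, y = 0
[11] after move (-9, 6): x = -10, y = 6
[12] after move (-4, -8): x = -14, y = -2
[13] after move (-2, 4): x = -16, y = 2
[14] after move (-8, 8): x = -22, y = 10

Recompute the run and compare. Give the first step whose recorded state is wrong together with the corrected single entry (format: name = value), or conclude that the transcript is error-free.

step 14, x = -24

Recomputing the run from the initial state:
step 1: x = -6, y = 0
step 2: x = -7, y = -5
step 3: x = 2, y = -9
step 4: x = 4, y = -5
step 5: x = 7, y = 4
step 6: x = 2, y = -4
step 7: x = 3, y = 2
step 8: x = 12, y = 0
step 9: x = 5, y = -2
step 10: x = -1, y = 0
step 11: x = -10, y = 6
step 12: x = -14, y = -2
step 13: x = -16, y = 2
step 14: x = -24, y = 10
The first disagreement with the transcript is at step 14, where the value should be x = -24.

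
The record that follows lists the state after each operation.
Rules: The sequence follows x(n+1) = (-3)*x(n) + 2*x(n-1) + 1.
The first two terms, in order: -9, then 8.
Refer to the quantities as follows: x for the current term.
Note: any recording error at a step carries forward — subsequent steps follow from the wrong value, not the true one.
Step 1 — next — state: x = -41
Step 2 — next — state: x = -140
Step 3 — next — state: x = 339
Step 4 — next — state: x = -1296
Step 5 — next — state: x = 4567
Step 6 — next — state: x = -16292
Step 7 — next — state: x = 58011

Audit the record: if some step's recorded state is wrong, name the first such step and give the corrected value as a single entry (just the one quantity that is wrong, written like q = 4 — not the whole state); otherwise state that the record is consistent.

step 1: x = -3*(8) + (2)*(-9) + (1) = -41 -> exactly as logged
step 2: x = -3*(-41) + (2)*(8) + (1) = 140 -> this is not what the record shows
First deviation found at step 2; the corrected entry is x = 140.

step 2, x = 140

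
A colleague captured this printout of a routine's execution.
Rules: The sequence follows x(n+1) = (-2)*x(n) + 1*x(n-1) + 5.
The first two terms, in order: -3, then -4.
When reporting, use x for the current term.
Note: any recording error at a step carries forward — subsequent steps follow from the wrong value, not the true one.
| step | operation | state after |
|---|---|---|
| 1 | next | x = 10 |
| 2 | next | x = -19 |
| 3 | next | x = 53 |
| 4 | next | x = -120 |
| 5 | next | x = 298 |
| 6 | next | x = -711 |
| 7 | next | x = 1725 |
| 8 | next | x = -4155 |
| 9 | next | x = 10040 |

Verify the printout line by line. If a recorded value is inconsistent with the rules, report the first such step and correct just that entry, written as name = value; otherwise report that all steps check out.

step 8, x = -4156

Recomputing the run from the initial state:
step 1: x = 10
step 2: x = -19
step 3: x = 53
step 4: x = -120
step 5: x = 298
step 6: x = -711
step 7: x = 1725
step 8: x = -4156
step 9: x = 10042
The first disagreement with the printout is at step 8, where the value should be x = -4156.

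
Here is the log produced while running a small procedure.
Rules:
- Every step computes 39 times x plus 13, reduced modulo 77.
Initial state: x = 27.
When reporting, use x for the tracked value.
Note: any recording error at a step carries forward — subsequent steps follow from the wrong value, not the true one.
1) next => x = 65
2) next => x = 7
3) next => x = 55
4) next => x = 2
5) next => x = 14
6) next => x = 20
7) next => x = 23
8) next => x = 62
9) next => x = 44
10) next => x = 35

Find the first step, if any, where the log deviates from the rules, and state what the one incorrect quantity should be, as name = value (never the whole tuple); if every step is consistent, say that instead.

1. x = (39*27 + 13) mod 77 = 65 (agrees with the log)
2. x = (39*65 + 13) mod 77 = 7 (no discrepancy)
3. x = (39*7 + 13) mod 77 = 55 (in agreement)
4. x = (39*55 + 13) mod 77 = 2 (consistent with the log)
5. x = (39*2 + 13) mod 77 = 14 (checks out)
6. x = (39*14 + 13) mod 77 = 20 (agrees with the log)
7. x = (39*20 + 13) mod 77 = 23 (confirmed correct)
8. x = (39*23 + 13) mod 77 = 63 (first mismatch against the log)
The audit stops at step 8: the recorded entry is wrong and should be x = 63.

step 8, x = 63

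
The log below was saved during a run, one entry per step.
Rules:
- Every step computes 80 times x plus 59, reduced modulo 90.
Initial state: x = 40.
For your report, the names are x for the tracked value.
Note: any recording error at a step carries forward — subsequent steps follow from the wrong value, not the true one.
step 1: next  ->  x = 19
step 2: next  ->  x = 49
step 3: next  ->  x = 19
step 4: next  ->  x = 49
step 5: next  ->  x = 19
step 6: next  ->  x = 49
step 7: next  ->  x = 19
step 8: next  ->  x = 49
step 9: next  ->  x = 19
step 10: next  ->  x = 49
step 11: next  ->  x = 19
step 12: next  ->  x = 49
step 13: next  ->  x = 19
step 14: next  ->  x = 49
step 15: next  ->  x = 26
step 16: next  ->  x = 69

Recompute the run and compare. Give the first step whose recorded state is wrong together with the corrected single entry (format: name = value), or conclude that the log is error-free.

step 15, x = 19

Step 1: x = (80*40 + 59) mod 90 = 19 — consistent with the log.
Step 2: x = (80*19 + 59) mod 90 = 49 — consistent with the log.
Step 3: x = (80*49 + 59) mod 90 = 19 — confirmed correct.
Step 4: x = (80*19 + 59) mod 90 = 49 — agrees with the log.
Step 5: x = (80*49 + 59) mod 90 = 19 — matches.
Step 6: x = (80*19 + 59) mod 90 = 49 — consistent with the log.
Step 7: x = (80*49 + 59) mod 90 = 19 — verified.
Step 8: x = (80*19 + 59) mod 90 = 49 — same as recorded.
Step 9: x = (80*49 + 59) mod 90 = 19 — same as recorded.
Step 10: x = (80*19 + 59) mod 90 = 49 — confirmed correct.
Step 11: x = (80*49 + 59) mod 90 = 19 — checks out.
Step 12: x = (80*19 + 59) mod 90 = 49 — verified.
Step 13: x = (80*49 + 59) mod 90 = 19 — checks out.
Step 14: x = (80*19 + 59) mod 90 = 49 — checks out.
Step 15: x = (80*49 + 59) mod 90 = 19 — the recorded entry deviates here.
First deviation found at step 15; the corrected entry is x = 19.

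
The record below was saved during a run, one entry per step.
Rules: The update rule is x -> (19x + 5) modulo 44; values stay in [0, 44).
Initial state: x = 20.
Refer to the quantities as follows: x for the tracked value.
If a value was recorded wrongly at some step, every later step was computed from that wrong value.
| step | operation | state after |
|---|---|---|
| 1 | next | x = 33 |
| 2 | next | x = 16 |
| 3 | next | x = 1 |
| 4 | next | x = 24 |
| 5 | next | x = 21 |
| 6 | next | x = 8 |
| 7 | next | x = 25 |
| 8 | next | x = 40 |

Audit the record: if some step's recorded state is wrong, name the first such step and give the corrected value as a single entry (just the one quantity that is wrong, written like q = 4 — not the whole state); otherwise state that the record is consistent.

step 1: x = (19*20 + 5) mod 44 = 33 -> agrees with the record
step 2: x = (19*33 + 5) mod 44 = 16 -> same as recorded
step 3: x = (19*16 + 5) mod 44 = 1 -> matches
step 4: x = (19*1 + 5) mod 44 = 24 -> agrees with the record
step 5: x = (19*24 + 5) mod 44 = 21 -> checks out
step 6: x = (19*21 + 5) mod 44 = 8 -> agrees with the record
step 7: x = (19*8 + 5) mod 44 = 25 -> no discrepancy
step 8: x = (19*25 + 5) mod 44 = 40 -> no discrepancy
All entries verified; no error found.

no error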